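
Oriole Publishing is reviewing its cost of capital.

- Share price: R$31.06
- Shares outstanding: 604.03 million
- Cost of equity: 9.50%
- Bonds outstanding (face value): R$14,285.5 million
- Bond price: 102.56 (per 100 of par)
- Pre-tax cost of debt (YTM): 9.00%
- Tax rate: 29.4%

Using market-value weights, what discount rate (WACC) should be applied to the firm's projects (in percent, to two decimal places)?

8.12%

Market value of equity E = 31.06 × 604.03m = 18761.1718m. Market value of debt D = 14285.5m × 102.56/100 = 14651.2088m.
Total capital V = 18761.1718 + 14651.2088 = 33412.3806.
Equity: weight = 18761.1718/33412.3806 = 0.5615; cost = 9.5%.
Bonds outstanding: weight = 14651.2088/33412.3806 = 0.4385; after-tax cost = 9% × (1 − 29.4%) = 6.3540%.
WACC = 0.5615 × 9.5000% + 0.4385 × 6.3540% = 8.1205%.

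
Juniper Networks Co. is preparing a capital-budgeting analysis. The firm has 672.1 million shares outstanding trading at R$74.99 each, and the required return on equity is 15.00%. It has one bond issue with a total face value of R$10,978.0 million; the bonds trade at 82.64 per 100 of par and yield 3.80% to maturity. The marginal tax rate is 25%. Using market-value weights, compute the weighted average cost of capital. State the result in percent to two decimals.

Market value of equity E = 74.99 × 672.1m = 50400.779m. Market value of debt D = 10978m × 82.64/100 = 9072.2192m.
Total capital V = 50400.779 + 9072.2192 = 59472.9982.
Equity: weight = 50400.779/59472.9982 = 0.8475; cost = 15%.
Bonds outstanding: weight = 9072.2192/59472.9982 = 0.1525; after-tax cost = 3.8% × (1 − 25%) = 2.8500%.
WACC = 0.8475 × 15.0000% + 0.1525 × 2.8500% = 13.1466%.

13.15%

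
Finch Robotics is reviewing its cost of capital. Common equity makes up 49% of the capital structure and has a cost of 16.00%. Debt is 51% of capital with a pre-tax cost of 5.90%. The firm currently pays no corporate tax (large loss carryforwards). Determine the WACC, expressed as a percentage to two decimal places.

After-tax cost of debt = 5.9% × (1 − 0%) = 5.9000%.
WACC = 0.490 × 16.0000% + 0.510 × 5.9000% = 10.8490%.

10.85%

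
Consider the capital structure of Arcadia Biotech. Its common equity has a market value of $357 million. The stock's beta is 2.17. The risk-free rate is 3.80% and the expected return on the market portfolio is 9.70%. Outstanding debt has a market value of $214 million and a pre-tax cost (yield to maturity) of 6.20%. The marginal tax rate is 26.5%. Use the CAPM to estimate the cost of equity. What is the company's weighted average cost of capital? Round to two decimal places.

Market risk premium = 9.7% − 3.8% = 5.9%.
Cost of equity via CAPM: Re = 3.8% + 2.17 × 5.9% = 16.6030%.
Total capital V = 357 + 214 = 571.
Equity: weight = 357/571 = 0.6252; cost = 16.603%.
Debt: weight = 214/571 = 0.3748; after-tax cost = 6.2% × (1 − 26.5%) = 4.5570%.
WACC = 0.6252 × 16.6030% + 0.3748 × 4.5570% = 12.0884%.

12.09%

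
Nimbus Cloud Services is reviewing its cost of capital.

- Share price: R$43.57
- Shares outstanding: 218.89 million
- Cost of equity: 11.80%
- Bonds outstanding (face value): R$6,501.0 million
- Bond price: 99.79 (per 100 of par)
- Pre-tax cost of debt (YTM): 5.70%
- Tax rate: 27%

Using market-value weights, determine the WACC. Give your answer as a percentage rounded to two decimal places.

8.71%

Market value of equity E = 43.57 × 218.89m = 9537.0373m. Market value of debt D = 6501m × 99.79/100 = 6487.3479m.
Total capital V = 9537.0373 + 6487.3479 = 16024.3852.
Equity: weight = 9537.0373/16024.3852 = 0.5952; cost = 11.8%.
Bonds outstanding: weight = 6487.3479/16024.3852 = 0.4048; after-tax cost = 5.7% × (1 − 27%) = 4.1610%.
WACC = 0.5952 × 11.8000% + 0.4048 × 4.1610% = 8.7074%.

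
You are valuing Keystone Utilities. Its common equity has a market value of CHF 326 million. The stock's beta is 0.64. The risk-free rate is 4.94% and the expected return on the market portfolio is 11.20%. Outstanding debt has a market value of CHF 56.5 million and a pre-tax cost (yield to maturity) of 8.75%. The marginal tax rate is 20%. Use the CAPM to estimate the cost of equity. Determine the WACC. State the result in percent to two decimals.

8.66%

Market risk premium = 11.2% − 4.94% = 6.26%.
Cost of equity via CAPM: Re = 4.94% + 0.64 × 6.26% = 8.9464%.
Total capital V = 326 + 56.5 = 382.5.
Equity: weight = 326/382.5 = 0.8523; cost = 8.9464%.
Debt: weight = 56.5/382.5 = 0.1477; after-tax cost = 8.75% × (1 − 20%) = 7.0000%.
WACC = 0.8523 × 8.9464% + 0.1477 × 7.0000% = 8.6589%.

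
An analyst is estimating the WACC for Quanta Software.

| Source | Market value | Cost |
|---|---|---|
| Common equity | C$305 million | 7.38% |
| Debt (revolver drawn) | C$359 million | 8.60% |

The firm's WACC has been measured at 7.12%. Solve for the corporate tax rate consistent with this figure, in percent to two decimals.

19.78%

Total capital V = 305 + 359 = 664.
Equity weight = 305/664 = 0.4593.
Revolver drawn weight = 359/664 = 0.5407.
Equity contribution = 0.4593 × 7.38% = 3.3899%.
Debt contribution must be 7.12% − 3.3899% = 3.7301%.
0.5407 × 8.6% × (1 − T) = 3.7301%  ⇒  (1 − T) = 0.8022.
T = 19.7778%.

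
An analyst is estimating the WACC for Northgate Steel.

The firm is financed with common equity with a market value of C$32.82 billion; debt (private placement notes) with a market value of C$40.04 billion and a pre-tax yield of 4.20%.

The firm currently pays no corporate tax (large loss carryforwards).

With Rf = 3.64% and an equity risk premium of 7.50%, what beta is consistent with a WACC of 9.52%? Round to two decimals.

1.65

Total capital V = 32.82 + 40.04 = 72.86.
Equity weight = 32.82/72.86 = 0.4505.
Private placement notes weight = 40.04/72.86 = 0.5495.
Debt contribution = 0.5495 × 4.2% × (1 − 0%) = 2.3081%.
Required equity contribution = 9.52% − 2.3081% = 7.2119%  ⇒  Re = 16.0103%.
CAPM: 16.0103% = 3.64% + β × 7.5%  ⇒  β = 1.6494.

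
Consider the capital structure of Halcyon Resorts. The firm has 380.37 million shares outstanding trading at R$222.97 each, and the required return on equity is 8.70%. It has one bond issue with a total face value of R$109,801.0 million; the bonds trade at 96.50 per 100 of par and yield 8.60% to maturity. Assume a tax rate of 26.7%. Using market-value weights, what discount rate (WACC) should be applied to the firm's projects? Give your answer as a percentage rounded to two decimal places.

7.37%

Market value of equity E = 222.97 × 380.37m = 84811.0989m. Market value of debt D = 109801m × 96.5/100 = 105957.965m.
Total capital V = 84811.0989 + 105957.965 = 190769.0639.
Equity: weight = 84811.0989/190769.0639 = 0.4446; cost = 8.7%.
Bonds outstanding: weight = 105957.965/190769.0639 = 0.5554; after-tax cost = 8.6% × (1 − 26.7%) = 6.3038%.
WACC = 0.4446 × 8.7000% + 0.5554 × 6.3038% = 7.3691%.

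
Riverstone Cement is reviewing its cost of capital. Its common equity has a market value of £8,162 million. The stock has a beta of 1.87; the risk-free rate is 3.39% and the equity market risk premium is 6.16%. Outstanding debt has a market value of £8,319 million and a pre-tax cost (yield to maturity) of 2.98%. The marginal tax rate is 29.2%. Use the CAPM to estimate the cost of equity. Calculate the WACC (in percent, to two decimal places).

8.45%

Cost of equity via CAPM: Re = 3.39% + 1.87 × 6.16% = 14.9092%.
Total capital V = 8162 + 8319 = 16481.
Equity: weight = 8162/16481 = 0.4952; cost = 14.9092%.
Debt: weight = 8319/16481 = 0.5048; after-tax cost = 2.98% × (1 − 29.2%) = 2.1098%.
WACC = 0.4952 × 14.9092% + 0.5048 × 2.1098% = 8.4486%.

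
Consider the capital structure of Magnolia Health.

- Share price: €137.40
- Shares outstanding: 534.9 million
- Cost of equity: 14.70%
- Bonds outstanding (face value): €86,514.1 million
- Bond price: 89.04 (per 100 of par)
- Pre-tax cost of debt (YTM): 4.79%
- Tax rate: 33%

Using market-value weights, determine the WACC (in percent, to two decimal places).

8.82%

Market value of equity E = 137.4 × 534.9m = 73495.26m. Market value of debt D = 86514.1m × 89.04/100 = 77032.15464m.
Total capital V = 73495.26 + 77032.15464 = 150527.41464.
Equity: weight = 73495.26/150527.41464 = 0.4883; cost = 14.7%.
Bonds outstanding: weight = 77032.15464/150527.41464 = 0.5117; after-tax cost = 4.79% × (1 − 33%) = 3.2093%.
WACC = 0.4883 × 14.7000% + 0.5117 × 3.2093% = 8.8197%.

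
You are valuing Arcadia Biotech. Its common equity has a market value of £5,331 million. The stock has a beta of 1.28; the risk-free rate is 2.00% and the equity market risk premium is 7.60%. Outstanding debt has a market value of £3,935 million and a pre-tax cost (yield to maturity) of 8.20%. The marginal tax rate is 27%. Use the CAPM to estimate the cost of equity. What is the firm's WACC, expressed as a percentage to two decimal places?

Cost of equity via CAPM: Re = 2.0% + 1.28 × 7.6% = 11.7280%.
Total capital V = 5331 + 3935 = 9266.
Equity: weight = 5331/9266 = 0.5753; cost = 11.728%.
Debt: weight = 3935/9266 = 0.4247; after-tax cost = 8.2% × (1 − 27%) = 5.9860%.
WACC = 0.5753 × 11.7280% + 0.4247 × 5.9860% = 9.2895%.

9.29%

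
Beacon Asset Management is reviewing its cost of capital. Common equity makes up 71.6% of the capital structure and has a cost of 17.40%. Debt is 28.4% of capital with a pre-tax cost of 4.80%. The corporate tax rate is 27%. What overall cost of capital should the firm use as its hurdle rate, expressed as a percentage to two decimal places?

After-tax cost of debt = 4.8% × (1 − 27%) = 3.5040%.
WACC = 0.716 × 17.4000% + 0.284 × 3.5040% = 13.4535%.

13.45%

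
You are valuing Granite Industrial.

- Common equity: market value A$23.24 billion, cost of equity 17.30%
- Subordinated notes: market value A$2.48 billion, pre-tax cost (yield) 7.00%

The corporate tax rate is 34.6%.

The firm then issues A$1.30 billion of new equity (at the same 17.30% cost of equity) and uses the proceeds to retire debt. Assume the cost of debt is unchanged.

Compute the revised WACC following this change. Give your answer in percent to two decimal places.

16.72%

After the change:
Total capital V = 24.54 + 1.18 = 25.72.
Equity: weight = 24.54/25.72 = 0.9541; cost = 17.3%.
Subordinated notes: weight = 1.18/25.72 = 0.0459; after-tax cost = 7% × (1 − 34.6%) = 4.5780%.
WACC = 0.9541 × 17.3000% + 0.0459 × 4.5780% = 16.7163%.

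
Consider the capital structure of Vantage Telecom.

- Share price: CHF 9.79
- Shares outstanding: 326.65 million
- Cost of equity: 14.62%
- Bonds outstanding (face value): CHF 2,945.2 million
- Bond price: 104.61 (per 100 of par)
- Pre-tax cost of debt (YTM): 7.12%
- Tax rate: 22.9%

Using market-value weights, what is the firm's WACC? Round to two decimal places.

Market value of equity E = 9.79 × 326.65m = 3197.9035m. Market value of debt D = 2945.2m × 104.61/100 = 3080.97372m.
Total capital V = 3197.9035 + 3080.97372 = 6278.87722.
Equity: weight = 3197.9035/6278.87722 = 0.5093; cost = 14.62%.
Bonds outstanding: weight = 3080.97372/6278.87722 = 0.4907; after-tax cost = 7.12% × (1 − 22.9%) = 5.4895%.
WACC = 0.5093 × 14.6200% + 0.4907 × 5.4895% = 10.1398%.

10.14%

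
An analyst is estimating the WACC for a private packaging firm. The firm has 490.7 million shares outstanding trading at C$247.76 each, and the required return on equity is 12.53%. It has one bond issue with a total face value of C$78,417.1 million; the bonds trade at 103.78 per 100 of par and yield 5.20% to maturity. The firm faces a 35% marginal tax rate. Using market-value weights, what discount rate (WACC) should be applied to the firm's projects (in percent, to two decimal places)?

8.86%

Market value of equity E = 247.76 × 490.7m = 121575.832m. Market value of debt D = 78417.1m × 103.78/100 = 81381.26638m.
Total capital V = 121575.832 + 81381.26638 = 202957.09838.
Equity: weight = 121575.832/202957.09838 = 0.5990; cost = 12.53%.
Bonds outstanding: weight = 81381.26638/202957.09838 = 0.4010; after-tax cost = 5.2% × (1 − 35%) = 3.3800%.
WACC = 0.5990 × 12.5300% + 0.4010 × 3.3800% = 8.8611%.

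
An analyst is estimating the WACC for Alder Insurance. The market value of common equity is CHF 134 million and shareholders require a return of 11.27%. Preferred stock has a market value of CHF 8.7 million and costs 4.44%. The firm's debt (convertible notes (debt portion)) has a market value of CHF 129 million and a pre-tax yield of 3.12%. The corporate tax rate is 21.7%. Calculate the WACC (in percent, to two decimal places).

Total capital V = 134 + 8.7 + 129 = 271.7.
Equity: weight = 134/271.7 = 0.4932; cost = 11.27%.
Preferred: weight = 8.7/271.7 = 0.0320; cost = 4.44%.
Convertible notes (debt portion): weight = 129/271.7 = 0.4748; after-tax cost = 3.12% × (1 − 21.7%) = 2.4430%.
WACC = 0.4932 × 11.2700% + 0.0320 × 4.4400% + 0.4748 × 2.4430% = 6.8603%.

6.86%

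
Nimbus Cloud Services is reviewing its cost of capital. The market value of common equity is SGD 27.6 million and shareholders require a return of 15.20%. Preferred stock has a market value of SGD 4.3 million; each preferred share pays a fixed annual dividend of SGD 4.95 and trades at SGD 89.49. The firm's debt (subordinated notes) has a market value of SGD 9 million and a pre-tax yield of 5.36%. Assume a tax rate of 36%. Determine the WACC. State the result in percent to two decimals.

Cost of preferred: Rp = 4.95 / 89.49 = 5.5313%.
Total capital V = 27.6 + 4.3 + 9 = 40.9.
Equity: weight = 27.6/40.9 = 0.6748; cost = 15.2%.
Preferred: weight = 4.3/40.9 = 0.1051; cost = 5.5313%.
Subordinated notes: weight = 9/40.9 = 0.2200; after-tax cost = 5.36% × (1 − 36%) = 3.4304%.
WACC = 0.6748 × 15.2000% + 0.1051 × 5.5313% + 0.2200 × 3.4304% = 11.5936%.

11.59%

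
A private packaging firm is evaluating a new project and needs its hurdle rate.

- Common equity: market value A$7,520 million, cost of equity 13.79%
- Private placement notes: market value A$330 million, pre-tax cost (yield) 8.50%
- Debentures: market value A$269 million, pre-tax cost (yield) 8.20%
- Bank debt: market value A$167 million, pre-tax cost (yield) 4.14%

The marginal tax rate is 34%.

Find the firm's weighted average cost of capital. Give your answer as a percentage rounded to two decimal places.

Total capital V = 7520 + 330 + 269 + 167 = 8286.
Equity: weight = 7520/8286 = 0.9076; cost = 13.79%.
Private placement notes: weight = 330/8286 = 0.0398; after-tax cost = 8.5% × (1 − 34%) = 5.6100%.
Debentures: weight = 269/8286 = 0.0325; after-tax cost = 8.2% × (1 − 34%) = 5.4120%.
Bank debt: weight = 167/8286 = 0.0202; after-tax cost = 4.14% × (1 − 34%) = 2.7324%.
WACC = 0.9076 × 13.7900% + 0.0398 × 5.6100% + 0.0325 × 5.4120% + 0.0202 × 2.7324% = 12.9694%.

12.97%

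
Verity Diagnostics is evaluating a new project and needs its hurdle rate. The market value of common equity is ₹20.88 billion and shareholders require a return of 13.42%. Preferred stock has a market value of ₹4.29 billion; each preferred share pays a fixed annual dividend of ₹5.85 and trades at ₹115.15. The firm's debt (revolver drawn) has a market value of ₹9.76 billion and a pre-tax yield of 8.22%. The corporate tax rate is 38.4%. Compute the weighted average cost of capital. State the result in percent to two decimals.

10.06%

Cost of preferred: Rp = 5.85 / 115.15 = 5.0803%.
Total capital V = 20.88 + 4.29 + 9.76 = 34.93.
Equity: weight = 20.88/34.93 = 0.5978; cost = 13.42%.
Preferred: weight = 4.29/34.93 = 0.1228; cost = 5.0803%.
Revolver drawn: weight = 9.76/34.93 = 0.2794; after-tax cost = 8.22% × (1 − 38.4%) = 5.0635%.
WACC = 0.5978 × 13.4200% + 0.1228 × 5.0803% + 0.2794 × 5.0635% = 10.0608%.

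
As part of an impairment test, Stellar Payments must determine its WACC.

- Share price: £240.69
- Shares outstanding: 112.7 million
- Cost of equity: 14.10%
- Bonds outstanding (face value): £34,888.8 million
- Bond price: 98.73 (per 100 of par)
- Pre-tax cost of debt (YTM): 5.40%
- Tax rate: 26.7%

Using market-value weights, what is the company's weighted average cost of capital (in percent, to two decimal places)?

8.43%

Market value of equity E = 240.69 × 112.7m = 27125.763m. Market value of debt D = 34888.8m × 98.73/100 = 34445.71224m.
Total capital V = 27125.763 + 34445.71224 = 61571.47524.
Equity: weight = 27125.763/61571.47524 = 0.4406; cost = 14.1%.
Bonds outstanding: weight = 34445.71224/61571.47524 = 0.5594; after-tax cost = 5.4% × (1 − 26.7%) = 3.9582%.
WACC = 0.4406 × 14.1000% + 0.5594 × 3.9582% = 8.4262%.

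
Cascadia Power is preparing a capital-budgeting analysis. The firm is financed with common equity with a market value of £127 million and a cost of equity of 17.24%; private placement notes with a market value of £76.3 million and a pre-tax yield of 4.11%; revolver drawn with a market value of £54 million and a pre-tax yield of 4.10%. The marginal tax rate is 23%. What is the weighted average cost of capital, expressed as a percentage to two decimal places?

Total capital V = 127 + 76.3 + 54 = 257.3.
Equity: weight = 127/257.3 = 0.4936; cost = 17.24%.
Private placement notes: weight = 76.3/257.3 = 0.2965; after-tax cost = 4.11% × (1 − 23%) = 3.1647%.
Revolver drawn: weight = 54/257.3 = 0.2099; after-tax cost = 4.1% × (1 − 23%) = 3.1570%.
WACC = 0.4936 × 17.2400% + 0.2965 × 3.1647% + 0.2099 × 3.1570% = 10.1105%.

10.11%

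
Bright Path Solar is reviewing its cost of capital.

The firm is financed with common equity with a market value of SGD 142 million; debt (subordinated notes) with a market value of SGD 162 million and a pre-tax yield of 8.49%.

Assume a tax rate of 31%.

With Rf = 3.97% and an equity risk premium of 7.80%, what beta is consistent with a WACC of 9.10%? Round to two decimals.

1.13

Total capital V = 142 + 162 = 304.
Equity weight = 142/304 = 0.4671.
Subordinated notes weight = 162/304 = 0.5329.
Debt contribution = 0.5329 × 8.49% × (1 − 31%) = 3.1218%.
Required equity contribution = 9.1% − 3.1218% = 5.9782%  ⇒  Re = 12.7985%.
CAPM: 12.7985% = 3.97% + β × 7.8%  ⇒  β = 1.1319.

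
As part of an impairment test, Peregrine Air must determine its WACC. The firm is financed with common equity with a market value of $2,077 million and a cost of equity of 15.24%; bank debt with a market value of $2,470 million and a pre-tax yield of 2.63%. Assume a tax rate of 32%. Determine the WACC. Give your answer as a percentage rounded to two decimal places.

Total capital V = 2077 + 2470 = 4547.
Equity: weight = 2077/4547 = 0.4568; cost = 15.24%.
Bank debt: weight = 2470/4547 = 0.5432; after-tax cost = 2.63% × (1 − 32%) = 1.7884%.
WACC = 0.4568 × 15.2400% + 0.5432 × 1.7884% = 7.9329%.

7.93%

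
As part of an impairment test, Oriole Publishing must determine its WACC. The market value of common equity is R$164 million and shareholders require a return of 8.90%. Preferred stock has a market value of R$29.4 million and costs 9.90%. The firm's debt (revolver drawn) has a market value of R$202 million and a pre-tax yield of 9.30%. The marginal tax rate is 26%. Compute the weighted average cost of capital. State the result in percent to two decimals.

7.94%

Total capital V = 164 + 29.4 + 202 = 395.4.
Equity: weight = 164/395.4 = 0.4148; cost = 8.9%.
Preferred: weight = 29.4/395.4 = 0.0744; cost = 9.9%.
Revolver drawn: weight = 202/395.4 = 0.5109; after-tax cost = 9.3% × (1 − 26%) = 6.8820%.
WACC = 0.4148 × 8.9000% + 0.0744 × 9.9000% + 0.5109 × 6.8820% = 7.9434%.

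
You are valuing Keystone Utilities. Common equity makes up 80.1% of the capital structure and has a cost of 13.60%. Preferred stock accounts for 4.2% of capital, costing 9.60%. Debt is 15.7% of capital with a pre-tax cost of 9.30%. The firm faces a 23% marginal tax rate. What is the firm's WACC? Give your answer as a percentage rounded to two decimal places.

After-tax cost of debt = 9.3% × (1 − 23%) = 7.1610%.
WACC = 0.801 × 13.6000% + 0.042 × 9.6000% + 0.157 × 7.1610% = 12.4211%.

12.42%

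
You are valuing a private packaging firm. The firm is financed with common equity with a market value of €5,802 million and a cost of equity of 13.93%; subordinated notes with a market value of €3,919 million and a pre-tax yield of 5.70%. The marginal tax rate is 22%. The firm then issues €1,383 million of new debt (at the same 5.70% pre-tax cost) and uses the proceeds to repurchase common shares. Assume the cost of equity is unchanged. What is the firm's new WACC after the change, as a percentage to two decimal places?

8.76%

After the change:
Total capital V = 4419 + 5302 = 9721.
Equity: weight = 4419/9721 = 0.4546; cost = 13.93%.
Subordinated notes: weight = 5302/9721 = 0.5454; after-tax cost = 5.7% × (1 − 22%) = 4.4460%.
WACC = 0.4546 × 13.9300% + 0.5454 × 4.4460% = 8.7573%.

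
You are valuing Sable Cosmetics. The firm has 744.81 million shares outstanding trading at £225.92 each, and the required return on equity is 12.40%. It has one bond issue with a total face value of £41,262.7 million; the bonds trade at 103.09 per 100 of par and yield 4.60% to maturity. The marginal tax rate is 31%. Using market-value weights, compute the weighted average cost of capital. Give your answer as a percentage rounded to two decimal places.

10.54%

Market value of equity E = 225.92 × 744.81m = 168267.4752m. Market value of debt D = 41262.7m × 103.09/100 = 42537.71743m.
Total capital V = 168267.4752 + 42537.71743 = 210805.19263.
Equity: weight = 168267.4752/210805.19263 = 0.7982; cost = 12.4%.
Bonds outstanding: weight = 42537.71743/210805.19263 = 0.2018; after-tax cost = 4.6% × (1 − 31%) = 3.1740%.
WACC = 0.7982 × 12.4000% + 0.2018 × 3.1740% = 10.5383%.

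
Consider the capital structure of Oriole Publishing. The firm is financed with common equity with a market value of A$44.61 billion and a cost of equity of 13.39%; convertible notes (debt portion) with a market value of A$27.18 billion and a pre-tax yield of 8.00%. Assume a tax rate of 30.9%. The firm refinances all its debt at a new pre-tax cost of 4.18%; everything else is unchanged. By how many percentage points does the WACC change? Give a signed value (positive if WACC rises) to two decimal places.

Current WACC:
Total capital V = 44.61 + 27.18 = 71.79.
Equity: weight = 44.61/71.79 = 0.6214; cost = 13.39%.
Convertible notes (debt portion): weight = 27.18/71.79 = 0.3786; after-tax cost = 8% × (1 − 30.9%) = 5.5280%.
WACC = 0.6214 × 13.3900% + 0.3786 × 5.5280% = 10.4134%.
After the change:
Total capital V = 44.61 + 27.18 = 71.79.
Equity: weight = 44.61/71.79 = 0.6214; cost = 13.39%.
Convertible notes (debt portion): weight = 27.18/71.79 = 0.3786; after-tax cost = 4.18% × (1 − 30.9%) = 2.8884%.
WACC = 0.6214 × 13.3900% + 0.3786 × 2.8884% = 9.4140%.
Change in WACC = 9.4140% − 10.4134% = -0.9994 pp.

-1.00 pp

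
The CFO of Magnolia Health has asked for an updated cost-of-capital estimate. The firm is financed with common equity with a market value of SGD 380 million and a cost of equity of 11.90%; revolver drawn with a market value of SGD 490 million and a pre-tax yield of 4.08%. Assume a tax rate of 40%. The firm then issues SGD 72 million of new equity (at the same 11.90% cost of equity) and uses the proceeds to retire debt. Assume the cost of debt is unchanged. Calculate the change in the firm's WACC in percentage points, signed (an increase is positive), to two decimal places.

+0.78 pp

Current WACC:
Total capital V = 380 + 490 = 870.
Equity: weight = 380/870 = 0.4368; cost = 11.9%.
Revolver drawn: weight = 490/870 = 0.5632; after-tax cost = 4.08% × (1 − 40%) = 2.4480%.
WACC = 0.4368 × 11.9000% + 0.5632 × 2.4480% = 6.5765%.
After the change:
Total capital V = 452 + 418 = 870.
Equity: weight = 452/870 = 0.5195; cost = 11.9%.
Revolver drawn: weight = 418/870 = 0.4805; after-tax cost = 4.08% × (1 − 40%) = 2.4480%.
WACC = 0.5195 × 11.9000% + 0.4805 × 2.4480% = 7.3587%.
Change in WACC = 7.3587% − 6.5765% = 0.7822 pp.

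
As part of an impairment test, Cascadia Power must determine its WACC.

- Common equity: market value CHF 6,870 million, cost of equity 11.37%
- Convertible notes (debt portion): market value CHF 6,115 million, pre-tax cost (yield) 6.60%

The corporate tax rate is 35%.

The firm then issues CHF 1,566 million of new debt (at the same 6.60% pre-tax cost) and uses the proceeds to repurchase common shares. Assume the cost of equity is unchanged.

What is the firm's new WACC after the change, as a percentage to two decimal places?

After the change:
Total capital V = 5304 + 7681 = 12985.
Equity: weight = 5304/12985 = 0.4085; cost = 11.37%.
Convertible notes (debt portion): weight = 7681/12985 = 0.5915; after-tax cost = 6.6% × (1 − 35%) = 4.2900%.
WACC = 0.4085 × 11.3700% + 0.5915 × 4.2900% = 7.1820%.

7.18%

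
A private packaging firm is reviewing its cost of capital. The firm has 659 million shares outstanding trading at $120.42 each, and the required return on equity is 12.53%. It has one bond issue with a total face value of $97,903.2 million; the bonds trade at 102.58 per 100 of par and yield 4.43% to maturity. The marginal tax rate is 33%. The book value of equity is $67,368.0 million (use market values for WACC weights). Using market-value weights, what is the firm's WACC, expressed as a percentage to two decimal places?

Market value of equity E = 120.42 × 659m = 79356.78m. Market value of debt D = 97903.2m × 102.58/100 = 100429.10256m.
Total capital V = 79356.78 + 100429.10256 = 179785.88256.
Equity: weight = 79356.78/179785.88256 = 0.4414; cost = 12.53%.
Bonds outstanding: weight = 100429.10256/179785.88256 = 0.5586; after-tax cost = 4.43% × (1 − 33%) = 2.9681%.
WACC = 0.4414 × 12.5300% + 0.5586 × 2.9681% = 7.1887%.

7.19%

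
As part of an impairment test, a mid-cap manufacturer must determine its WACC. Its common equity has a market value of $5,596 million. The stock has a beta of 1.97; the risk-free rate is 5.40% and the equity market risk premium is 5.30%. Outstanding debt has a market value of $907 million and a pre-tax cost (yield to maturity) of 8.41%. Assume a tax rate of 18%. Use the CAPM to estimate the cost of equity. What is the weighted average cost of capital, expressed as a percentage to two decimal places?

14.59%

Cost of equity via CAPM: Re = 5.4% + 1.97 × 5.3% = 15.8410%.
Total capital V = 5596 + 907 = 6503.
Equity: weight = 5596/6503 = 0.8605; cost = 15.841%.
Debt: weight = 907/6503 = 0.1395; after-tax cost = 8.41% × (1 − 18%) = 6.8962%.
WACC = 0.8605 × 15.8410% + 0.1395 × 6.8962% = 14.5934%.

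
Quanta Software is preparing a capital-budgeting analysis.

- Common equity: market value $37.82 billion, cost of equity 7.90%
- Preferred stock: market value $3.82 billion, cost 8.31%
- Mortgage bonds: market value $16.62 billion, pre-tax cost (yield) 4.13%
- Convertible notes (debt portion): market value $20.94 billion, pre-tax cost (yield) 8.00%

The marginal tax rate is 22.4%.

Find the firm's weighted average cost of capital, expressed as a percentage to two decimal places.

6.49%

Total capital V = 37.82 + 3.82 + 16.62 + 20.94 = 79.2.
Equity: weight = 37.82/79.2 = 0.4775; cost = 7.9%.
Preferred: weight = 3.82/79.2 = 0.0482; cost = 8.31%.
Mortgage bonds: weight = 16.62/79.2 = 0.2098; after-tax cost = 4.13% × (1 − 22.4%) = 3.2049%.
Convertible notes (debt portion): weight = 20.94/79.2 = 0.2644; after-tax cost = 8% × (1 − 22.4%) = 6.2080%.
WACC = 0.4775 × 7.9000% + 0.0482 × 8.3100% + 0.2098 × 3.2049% + 0.2644 × 6.2080% = 6.4872%.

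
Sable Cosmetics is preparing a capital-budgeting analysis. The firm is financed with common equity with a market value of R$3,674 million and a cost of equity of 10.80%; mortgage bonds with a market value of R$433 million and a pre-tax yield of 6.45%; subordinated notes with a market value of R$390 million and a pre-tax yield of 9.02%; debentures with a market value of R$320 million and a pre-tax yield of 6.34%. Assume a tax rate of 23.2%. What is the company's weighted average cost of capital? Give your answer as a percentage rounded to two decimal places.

Total capital V = 3674 + 433 + 390 + 320 = 4817.
Equity: weight = 3674/4817 = 0.7627; cost = 10.8%.
Mortgage bonds: weight = 433/4817 = 0.0899; after-tax cost = 6.45% × (1 − 23.2%) = 4.9536%.
Subordinated notes: weight = 390/4817 = 0.0810; after-tax cost = 9.02% × (1 − 23.2%) = 6.9274%.
Debentures: weight = 320/4817 = 0.0664; after-tax cost = 6.34% × (1 − 23.2%) = 4.8691%.
WACC = 0.7627 × 10.8000% + 0.0899 × 4.9536% + 0.0810 × 6.9274% + 0.0664 × 4.8691% = 9.5669%.

9.57%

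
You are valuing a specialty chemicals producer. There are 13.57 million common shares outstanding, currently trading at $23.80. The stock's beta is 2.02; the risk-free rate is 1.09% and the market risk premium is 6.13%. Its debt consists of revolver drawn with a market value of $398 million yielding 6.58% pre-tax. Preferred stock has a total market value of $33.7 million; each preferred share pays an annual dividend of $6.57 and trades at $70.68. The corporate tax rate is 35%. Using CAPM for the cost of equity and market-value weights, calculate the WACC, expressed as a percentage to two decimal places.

8.44%

Cost of equity via CAPM: Re = 1.09% + 2.02 × 6.13% = 13.4726%.
Cost of preferred: Rp = 6.57 / 70.68 = 9.2954%.
Market value of equity E = 23.8 × 13.57m = 322.966m.
Total capital V = 322.966 + 33.7 + 398 = 754.666.
Equity: weight = 322.966/754.666 = 0.4280; cost = 13.4726%.
Preferred: weight = 33.7/754.666 = 0.0447; cost = 9.2954%.
Revolver drawn: weight = 398/754.666 = 0.5274; after-tax cost = 6.58% × (1 − 35%) = 4.2770%.
WACC = 0.4280 × 13.4726% + 0.0447 × 9.2954% + 0.5274 × 4.2770% = 8.4364%.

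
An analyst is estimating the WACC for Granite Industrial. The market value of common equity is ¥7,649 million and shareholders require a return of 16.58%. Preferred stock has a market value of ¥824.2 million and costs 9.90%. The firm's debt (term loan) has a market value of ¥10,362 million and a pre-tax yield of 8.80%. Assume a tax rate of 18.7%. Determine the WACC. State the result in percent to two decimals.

11.10%

Total capital V = 7649 + 824.2 + 10362 = 18835.2.
Equity: weight = 7649/18835.2 = 0.4061; cost = 16.58%.
Preferred: weight = 824.2/18835.2 = 0.0438; cost = 9.9%.
Term loan: weight = 10362/18835.2 = 0.5501; after-tax cost = 8.8% × (1 − 18.7%) = 7.1544%.
WACC = 0.4061 × 16.5800% + 0.0438 × 9.9000% + 0.5501 × 7.1544% = 11.1023%.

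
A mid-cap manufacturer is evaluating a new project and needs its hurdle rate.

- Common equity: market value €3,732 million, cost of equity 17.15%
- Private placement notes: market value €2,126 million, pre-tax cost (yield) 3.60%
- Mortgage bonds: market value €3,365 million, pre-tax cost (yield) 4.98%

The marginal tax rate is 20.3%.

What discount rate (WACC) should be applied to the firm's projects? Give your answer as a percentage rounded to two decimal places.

9.05%

Total capital V = 3732 + 2126 + 3365 = 9223.
Equity: weight = 3732/9223 = 0.4046; cost = 17.15%.
Private placement notes: weight = 2126/9223 = 0.2305; after-tax cost = 3.6% × (1 − 20.3%) = 2.8692%.
Mortgage bonds: weight = 3365/9223 = 0.3648; after-tax cost = 4.98% × (1 − 20.3%) = 3.9691%.
WACC = 0.4046 × 17.1500% + 0.2305 × 2.8692% + 0.3648 × 3.9691% = 9.0491%.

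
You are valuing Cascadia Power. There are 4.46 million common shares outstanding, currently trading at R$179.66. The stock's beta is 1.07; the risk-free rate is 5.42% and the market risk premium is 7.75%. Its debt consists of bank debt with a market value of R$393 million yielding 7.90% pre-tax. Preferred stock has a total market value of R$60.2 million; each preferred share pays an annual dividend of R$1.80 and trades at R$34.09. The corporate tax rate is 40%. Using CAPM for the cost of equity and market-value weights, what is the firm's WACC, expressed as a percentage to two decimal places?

10.50%

Cost of equity via CAPM: Re = 5.42% + 1.07 × 7.75% = 13.7125%.
Cost of preferred: Rp = 1.8 / 34.09 = 5.2801%.
Market value of equity E = 179.66 × 4.46m = 801.2836m.
Total capital V = 801.2836 + 60.2 + 393 = 1254.4836.
Equity: weight = 801.2836/1254.4836 = 0.6387; cost = 13.7125%.
Preferred: weight = 60.2/1254.4836 = 0.0480; cost = 5.2801%.
Bank debt: weight = 393/1254.4836 = 0.3133; after-tax cost = 7.9% × (1 − 40%) = 4.7400%.
WACC = 0.6387 × 13.7125% + 0.0480 × 5.2801% + 0.3133 × 4.7400% = 10.4970%.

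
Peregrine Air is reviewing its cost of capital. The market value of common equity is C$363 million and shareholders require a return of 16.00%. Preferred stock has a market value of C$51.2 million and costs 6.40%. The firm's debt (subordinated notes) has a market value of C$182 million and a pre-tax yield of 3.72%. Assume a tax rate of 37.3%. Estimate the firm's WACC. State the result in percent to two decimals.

Total capital V = 363 + 51.2 + 182 = 596.2.
Equity: weight = 363/596.2 = 0.6089; cost = 16%.
Preferred: weight = 51.2/596.2 = 0.0859; cost = 6.4%.
Subordinated notes: weight = 182/596.2 = 0.3053; after-tax cost = 3.72% × (1 − 37.3%) = 2.3324%.
WACC = 0.6089 × 16.0000% + 0.0859 × 6.4000% + 0.3053 × 2.3324% = 11.0033%.

11.00%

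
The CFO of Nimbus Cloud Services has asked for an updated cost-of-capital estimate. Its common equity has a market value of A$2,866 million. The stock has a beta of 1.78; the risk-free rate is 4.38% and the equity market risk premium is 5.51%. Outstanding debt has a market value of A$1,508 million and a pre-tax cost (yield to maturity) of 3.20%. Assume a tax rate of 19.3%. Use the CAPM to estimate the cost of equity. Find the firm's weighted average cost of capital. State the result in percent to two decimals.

10.19%

Cost of equity via CAPM: Re = 4.38% + 1.78 × 5.51% = 14.1878%.
Total capital V = 2866 + 1508 = 4374.
Equity: weight = 2866/4374 = 0.6552; cost = 14.1878%.
Debt: weight = 1508/4374 = 0.3448; after-tax cost = 3.2% × (1 − 19.3%) = 2.5824%.
WACC = 0.6552 × 14.1878% + 0.3448 × 2.5824% = 10.1867%.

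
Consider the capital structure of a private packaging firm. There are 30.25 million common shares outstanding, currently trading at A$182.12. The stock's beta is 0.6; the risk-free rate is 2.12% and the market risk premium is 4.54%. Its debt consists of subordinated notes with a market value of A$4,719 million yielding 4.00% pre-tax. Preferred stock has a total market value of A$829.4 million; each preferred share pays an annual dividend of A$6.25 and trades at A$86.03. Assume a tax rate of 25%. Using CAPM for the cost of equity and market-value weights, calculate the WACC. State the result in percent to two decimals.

Cost of equity via CAPM: Re = 2.12% + 0.6 × 4.54% = 4.8440%.
Cost of preferred: Rp = 6.25 / 86.03 = 7.2649%.
Market value of equity E = 182.12 × 30.25m = 5509.13m.
Total capital V = 5509.13 + 829.4 + 4719 = 11057.53.
Equity: weight = 5509.13/11057.53 = 0.4982; cost = 4.844%.
Preferred: weight = 829.4/11057.53 = 0.0750; cost = 7.2649%.
Subordinated notes: weight = 4719/11057.53 = 0.4268; after-tax cost = 4% × (1 − 25%) = 3.0000%.
WACC = 0.4982 × 4.8440% + 0.0750 × 7.2649% + 0.4268 × 3.0000% = 4.2386%.

4.24%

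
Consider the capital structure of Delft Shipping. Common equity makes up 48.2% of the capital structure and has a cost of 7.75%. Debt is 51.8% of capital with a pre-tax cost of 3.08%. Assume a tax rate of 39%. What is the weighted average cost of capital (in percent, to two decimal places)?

4.71%

After-tax cost of debt = 3.08% × (1 − 39%) = 1.8788%.
WACC = 0.482 × 7.7500% + 0.518 × 1.8788% = 4.7087%.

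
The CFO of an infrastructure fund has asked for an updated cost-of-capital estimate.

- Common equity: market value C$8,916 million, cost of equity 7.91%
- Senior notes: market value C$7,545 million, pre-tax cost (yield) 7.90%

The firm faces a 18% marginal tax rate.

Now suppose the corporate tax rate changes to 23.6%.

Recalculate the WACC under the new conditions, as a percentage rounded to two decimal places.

7.05%

After the change:
Total capital V = 8916 + 7545 = 16461.
Equity: weight = 8916/16461 = 0.5416; cost = 7.91%.
Senior notes: weight = 7545/16461 = 0.4584; after-tax cost = 7.9% × (1 − 23.6%) = 6.0356%.
WACC = 0.5416 × 7.9100% + 0.4584 × 6.0356% = 7.0509%.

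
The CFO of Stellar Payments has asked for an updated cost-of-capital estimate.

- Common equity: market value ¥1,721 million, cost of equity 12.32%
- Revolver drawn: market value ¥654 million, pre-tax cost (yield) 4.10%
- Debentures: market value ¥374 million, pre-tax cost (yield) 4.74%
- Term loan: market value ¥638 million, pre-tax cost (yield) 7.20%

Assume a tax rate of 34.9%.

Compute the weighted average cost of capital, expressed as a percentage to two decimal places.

8.00%

Total capital V = 1721 + 654 + 374 + 638 = 3387.
Equity: weight = 1721/3387 = 0.5081; cost = 12.32%.
Revolver drawn: weight = 654/3387 = 0.1931; after-tax cost = 4.1% × (1 − 34.9%) = 2.6691%.
Debentures: weight = 374/3387 = 0.1104; after-tax cost = 4.74% × (1 − 34.9%) = 3.0857%.
Term loan: weight = 638/3387 = 0.1884; after-tax cost = 7.2% × (1 − 34.9%) = 4.6872%.
WACC = 0.5081 × 12.3200% + 0.1931 × 2.6691% + 0.1104 × 3.0857% + 0.1884 × 4.6872% = 7.9991%.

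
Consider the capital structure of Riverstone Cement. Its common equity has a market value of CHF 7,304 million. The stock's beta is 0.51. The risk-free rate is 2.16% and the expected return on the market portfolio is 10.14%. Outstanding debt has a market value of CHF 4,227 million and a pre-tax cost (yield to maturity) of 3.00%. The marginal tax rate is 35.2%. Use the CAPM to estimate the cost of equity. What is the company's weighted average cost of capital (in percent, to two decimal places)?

4.66%

Market risk premium = 10.14% − 2.16% = 7.98%.
Cost of equity via CAPM: Re = 2.16% + 0.51 × 7.98% = 6.2298%.
Total capital V = 7304 + 4227 = 11531.
Equity: weight = 7304/11531 = 0.6334; cost = 6.2298%.
Debt: weight = 4227/11531 = 0.3666; after-tax cost = 3% × (1 − 35.2%) = 1.9440%.
WACC = 0.6334 × 6.2298% + 0.3666 × 1.9440% = 4.6587%.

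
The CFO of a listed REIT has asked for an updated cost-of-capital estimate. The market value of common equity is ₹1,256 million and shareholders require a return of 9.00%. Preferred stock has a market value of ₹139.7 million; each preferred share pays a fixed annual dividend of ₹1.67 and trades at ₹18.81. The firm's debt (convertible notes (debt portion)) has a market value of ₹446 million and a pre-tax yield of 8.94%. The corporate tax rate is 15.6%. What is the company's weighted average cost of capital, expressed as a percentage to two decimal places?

Cost of preferred: Rp = 1.67 / 18.81 = 8.8783%.
Total capital V = 1256 + 139.7 + 446 = 1841.7.
Equity: weight = 1256/1841.7 = 0.6820; cost = 9%.
Preferred: weight = 139.7/1841.7 = 0.0759; cost = 8.8783%.
Convertible notes (debt portion): weight = 446/1841.7 = 0.2422; after-tax cost = 8.94% × (1 − 15.6%) = 7.5454%.
WACC = 0.6820 × 9.0000% + 0.0759 × 8.8783% + 0.2422 × 7.5454% = 8.6385%.

8.64%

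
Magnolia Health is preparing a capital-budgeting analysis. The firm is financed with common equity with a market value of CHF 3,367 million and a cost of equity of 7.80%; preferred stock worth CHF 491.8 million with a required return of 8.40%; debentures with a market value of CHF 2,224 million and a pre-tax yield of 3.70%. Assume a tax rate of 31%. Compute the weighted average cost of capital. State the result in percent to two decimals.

Total capital V = 3367 + 491.8 + 2224 = 6082.8.
Equity: weight = 3367/6082.8 = 0.5535; cost = 7.8%.
Preferred: weight = 491.8/6082.8 = 0.0809; cost = 8.4%.
Debentures: weight = 2224/6082.8 = 0.3656; after-tax cost = 3.7% × (1 − 31%) = 2.5530%.
WACC = 0.5535 × 7.8000% + 0.0809 × 8.4000% + 0.3656 × 2.5530% = 5.9301%.

5.93%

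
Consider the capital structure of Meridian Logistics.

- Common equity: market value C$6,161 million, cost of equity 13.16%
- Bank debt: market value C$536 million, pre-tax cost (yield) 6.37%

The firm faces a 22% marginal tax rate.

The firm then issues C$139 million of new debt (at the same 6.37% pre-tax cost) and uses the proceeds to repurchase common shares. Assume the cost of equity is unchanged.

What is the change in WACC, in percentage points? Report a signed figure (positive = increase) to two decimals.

-0.17 pp

Current WACC:
Total capital V = 6161 + 536 = 6697.
Equity: weight = 6161/6697 = 0.9200; cost = 13.16%.
Bank debt: weight = 536/6697 = 0.0800; after-tax cost = 6.37% × (1 − 22%) = 4.9686%.
WACC = 0.9200 × 13.1600% + 0.0800 × 4.9686% = 12.5044%.
After the change:
Total capital V = 6022 + 675 = 6697.
Equity: weight = 6022/6697 = 0.8992; cost = 13.16%.
Bank debt: weight = 675/6697 = 0.1008; after-tax cost = 6.37% × (1 − 22%) = 4.9686%.
WACC = 0.8992 × 13.1600% + 0.1008 × 4.9686% = 12.3344%.
Change in WACC = 12.3344% − 12.5044% = -0.1700 pp.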